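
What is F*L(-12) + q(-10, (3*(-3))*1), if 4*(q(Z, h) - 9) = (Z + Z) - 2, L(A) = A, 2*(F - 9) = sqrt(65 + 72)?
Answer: -209/2 - 6*sqrt(137) ≈ -174.73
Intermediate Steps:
F = 9 + sqrt(137)/2 (F = 9 + sqrt(65 + 72)/2 = 9 + sqrt(137)/2 ≈ 14.852)
q(Z, h) = 17/2 + Z/2 (q(Z, h) = 9 + ((Z + Z) - 2)/4 = 9 + (2*Z - 2)/4 = 9 + (-2 + 2*Z)/4 = 9 + (-1/2 + Z/2) = 17/2 + Z/2)
F*L(-12) + q(-10, (3*(-3))*1) = (9 + sqrt(137)/2)*(-12) + (17/2 + (1/2)*(-10)) = (-108 - 6*sqrt(137)) + (17/2 - 5) = (-108 - 6*sqrt(137)) + 7/2 = -209/2 - 6*sqrt(137)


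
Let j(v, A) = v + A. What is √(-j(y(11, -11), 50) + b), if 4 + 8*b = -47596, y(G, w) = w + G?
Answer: 20*I*√15 ≈ 77.46*I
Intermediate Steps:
y(G, w) = G + w
b = -5950 (b = -½ + (⅛)*(-47596) = -½ - 11899/2 = -5950)
j(v, A) = A + v
√(-j(y(11, -11), 50) + b) = √(-(50 + (11 - 11)) - 5950) = √(-(50 + 0) - 5950) = √(-1*50 - 5950) = √(-50 - 5950) = √(-6000) = 20*I*√15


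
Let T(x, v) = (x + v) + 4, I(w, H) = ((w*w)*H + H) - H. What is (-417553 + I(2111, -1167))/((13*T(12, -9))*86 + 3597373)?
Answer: -5200944160/3605199 ≈ -1442.6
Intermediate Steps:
I(w, H) = H*w² (I(w, H) = (w²*H + H) - H = (H*w² + H) - H = (H + H*w²) - H = H*w²)
T(x, v) = 4 + v + x (T(x, v) = (v + x) + 4 = 4 + v + x)
(-417553 + I(2111, -1167))/((13*T(12, -9))*86 + 3597373) = (-417553 - 1167*2111²)/((13*(4 - 9 + 12))*86 + 3597373) = (-417553 - 1167*4456321)/((13*7)*86 + 3597373) = (-417553 - 5200526607)/(91*86 + 3597373) = -5200944160/(7826 + 3597373) = -5200944160/3605199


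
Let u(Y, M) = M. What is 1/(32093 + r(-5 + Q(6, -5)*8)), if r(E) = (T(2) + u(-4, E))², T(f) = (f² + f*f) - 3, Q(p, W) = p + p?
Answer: 1/41309 ≈ 2.4208e-5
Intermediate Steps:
Q(p, W) = 2*p
T(f) = -3 + 2*f² (T(f) = (f² + f²) - 3 = 2*f² - 3 = -3 + 2*f²)
r(E) = (5 + E)² (r(E) = ((-3 + 2*2²) + E)² = ((-3 + 2*4) + E)² = ((-3 + 8) + E)² = (5 + E)²)
1/(32093 + r(-5 + Q(6, -5)*8)) = 1/(32093 + (5 + (-5 + (2*6)*8))²) = 1/(32093 + (5 + (-5 + 12*8))²) = 1/(32093 + (5 + (-5 + 96))²) = 1/(32093 + (5 + 91)²) = 1/(32093 + 96²) = 1/(32093 + 9216) = 1/41309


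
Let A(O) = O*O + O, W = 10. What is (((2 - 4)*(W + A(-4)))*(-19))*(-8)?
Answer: -6688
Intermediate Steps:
A(O) = O + O² (A(O) = O² + O = O + O²)
(((2 - 4)*(W + A(-4)))*(-19))*(-8) = (((2 - 4)*(10 - 4*(1 - 4)))*(-19))*(-8) = (-2*(10 - 4*(-3))*(-19))*(-8) = (-2*(10 + 12)*(-19))*(-8) = (-2*22*(-19))*(-8) = -44*(-19)*(-8) = 836*(-8) = -6688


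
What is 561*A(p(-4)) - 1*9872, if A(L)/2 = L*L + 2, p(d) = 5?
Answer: 20422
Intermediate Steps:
A(L) = 4 + 2*L² (A(L) = 2*(L*L + 2) = 2*(L² + 2) = 2*(2 + L²) = 4 + 2*L²)
561*A(p(-4)) - 1*9872 = 561*(4 + 2*5²) - 1*9872 = 561*(4 + 2*25) - 9872 = 561*(4 + 50) - 9872 = 561*54 - 9872 = 30294 - 9872 = 20422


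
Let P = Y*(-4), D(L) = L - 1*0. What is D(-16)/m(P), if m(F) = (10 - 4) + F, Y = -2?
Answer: -8/7 ≈ -1.1429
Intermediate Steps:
D(L) = L (D(L) = L + 0 = L)
P = 8 (P = -2*(-4) = 8)
m(F) = 6 + F
D(-16)/m(P) = -16/(6 + 8) = -16/14 = -16*1/14 = -8/7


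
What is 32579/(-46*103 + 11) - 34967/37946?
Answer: -1401531743/179370742 ≈ -7.8136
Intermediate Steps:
32579/(-46*103 + 11) - 34967/37946 = 32579/(-4738 + 11) - 34967*1/37946 = 32579/(-4727) - 34967/37946 = 32579*(-1/4727) - 34967/37946 = -32579/4727 - 34967/37946 = -1401531743/179370742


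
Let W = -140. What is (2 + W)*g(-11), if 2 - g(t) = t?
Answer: -1794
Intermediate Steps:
g(t) = 2 - t
(2 + W)*g(-11) = (2 - 140)*(2 - 1*(-11)) = -138*(2 + 11) = -138*13 = -1794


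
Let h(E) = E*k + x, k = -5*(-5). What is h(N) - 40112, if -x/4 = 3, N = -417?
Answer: -50549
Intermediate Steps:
k = 25
x = -12 (x = -4*3 = -12)
h(E) = -12 + 25*E (h(E) = E*25 - 12 = 25*E - 12 = -12 + 25*E)
h(N) - 40112 = (-12 + 25*(-417)) - 40112 = (-12 - 10425) - 40112 = -10437 - 40112 = -50549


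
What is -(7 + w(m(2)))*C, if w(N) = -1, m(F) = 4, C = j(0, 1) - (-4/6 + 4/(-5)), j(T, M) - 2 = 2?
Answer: -164/5 ≈ -32.800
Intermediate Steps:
j(T, M) = 4 (j(T, M) = 2 + 2 = 4)
C = 82/15 (C = 4 - (-4/6 + 4/(-5)) = 4 - (-4*1/6 + 4*(-1/5)) = 4 - (-2/3 - 4/5) = 4 - 1*(-22/15) = 4 + 22/15 = 82/15 ≈ 5.4667)
-(7 + w(m(2)))*C = -(7 - 1)*82/15 = -6*82/15 = -1*164/5 = -164/5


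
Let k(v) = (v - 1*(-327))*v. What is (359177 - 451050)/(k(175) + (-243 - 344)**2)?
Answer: -91873/432419 ≈ -0.21246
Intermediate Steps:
k(v) = v*(327 + v) (k(v) = (v + 327)*v = (327 + v)*v = v*(327 + v))
(359177 - 451050)/(k(175) + (-243 - 344)**2) = (359177 - 451050)/(175*(327 + 175) + (-243 - 344)**2) = -91873/(175*502 + (-587)**2) = -91873/(87850 + 344569) = -91873/432419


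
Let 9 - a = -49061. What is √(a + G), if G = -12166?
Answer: 2*√9226 ≈ 192.10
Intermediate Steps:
a = 49070 (a = 9 - 1*(-49061) = 9 + 49061 = 49070)
√(a + G) = √(49070 - 12166) = √36904 = 2*√9226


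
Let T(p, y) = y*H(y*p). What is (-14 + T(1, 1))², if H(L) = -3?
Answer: 289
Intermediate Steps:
T(p, y) = -3*y (T(p, y) = y*(-3) = -3*y)
(-14 + T(1, 1))² = (-14 - 3*1)² = (-14 - 3)² = (-17)² = 289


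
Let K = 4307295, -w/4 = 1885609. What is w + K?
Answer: -3235141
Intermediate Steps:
w = -7542436 (w = -4*1885609 = -7542436)
w + K = -7542436 + 4307295 = -3235141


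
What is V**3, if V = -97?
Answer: -912673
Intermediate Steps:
V**3 = (-97)**3 = -912673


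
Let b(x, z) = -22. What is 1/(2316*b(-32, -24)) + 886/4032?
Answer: 940405/4279968 ≈ 0.21972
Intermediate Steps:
1/(2316*b(-32, -24)) + 886/4032 = 1/(2316*(-22)) + 886/4032 = (1/2316)*(-1/22) + 886*(1/4032) = -1/50952 + 443/2016 = 940405/4279968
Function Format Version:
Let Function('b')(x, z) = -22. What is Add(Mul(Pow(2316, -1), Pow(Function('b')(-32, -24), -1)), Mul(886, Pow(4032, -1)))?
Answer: Rational(940405, 4279968) ≈ 0.21972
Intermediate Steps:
Add(Mul(Pow(2316, -1), Pow(Function('b')(-32, -24), -1)), Mul(886, Pow(4032, -1))) = Add(Mul(Pow(2316, -1), Pow(-22, -1)), Mul(886, Pow(4032, -1))) = Add(Mul(Rational(1, 2316), Rational(-1, 22)), Mul(886, Rational(1, 4032))) = Add(Rational(-1, 50952), Rational(443, 2016)) = Rational(940405, 4279968)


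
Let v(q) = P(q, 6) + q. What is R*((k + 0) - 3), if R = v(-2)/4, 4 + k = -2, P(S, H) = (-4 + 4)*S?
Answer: 9/2 ≈ 4.5000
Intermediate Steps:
P(S, H) = 0 (P(S, H) = 0*S = 0)
k = -6 (k = -4 - 2 = -6)
v(q) = q (v(q) = 0 + q = q)
R = -1/2 (R = -2/4 = -2*1/4 = -1/2 ≈ -0.50000)
R*((k + 0) - 3) = -((-6 + 0) - 3)/2 = -(-6 - 3)/2 = -1/2*(-9) = 9/2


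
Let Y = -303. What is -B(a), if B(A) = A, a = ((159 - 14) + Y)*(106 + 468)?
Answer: 90692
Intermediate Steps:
a = -90692 (a = ((159 - 14) - 303)*(106 + 468) = (145 - 303)*574 = -158*574 = -90692)
-B(a) = -1*(-90692) = 90692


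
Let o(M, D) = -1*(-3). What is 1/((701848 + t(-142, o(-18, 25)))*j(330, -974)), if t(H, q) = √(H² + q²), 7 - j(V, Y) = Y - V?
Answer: 701848/645786269954541 - √20173/645786269954541 ≈ 1.0866e-9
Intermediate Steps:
j(V, Y) = 7 + V - Y (j(V, Y) = 7 - (Y - V) = 7 + (V - Y) = 7 + V - Y)
o(M, D) = 3
1/((701848 + t(-142, o(-18, 25)))*j(330, -974)) = 1/((701848 + √((-142)² + 3²))*(7 + 330 - 1*(-974))) = 1/((701848 + √(20164 + 9))*(7 + 330 + 974)) = 1/((701848 + √20173)*1311) = (1/1311)/(701848 + √20173) = 1/(1311*(701848 + √20173))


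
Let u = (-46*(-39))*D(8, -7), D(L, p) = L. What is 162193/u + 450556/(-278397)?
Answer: 12895888303/1331851248 ≈ 9.6827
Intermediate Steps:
u = 14352 (u = -46*(-39)*8 = 1794*8 = 14352)
162193/u + 450556/(-278397) = 162193/14352 + 450556/(-278397) = 162193*(1/14352) + 450556*(-1/278397) = 162193/14352 - 450556/278397 = 12895888303/1331851248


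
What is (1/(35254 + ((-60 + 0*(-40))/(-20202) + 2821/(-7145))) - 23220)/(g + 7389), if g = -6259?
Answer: -3938593256405489/191671420550178 ≈ -20.549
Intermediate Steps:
(1/(35254 + ((-60 + 0*(-40))/(-20202) + 2821/(-7145))) - 23220)/(g + 7389) = (1/(35254 + ((-60 + 0*(-40))/(-20202) + 2821/(-7145))) - 23220)/(-6259 + 7389) = (1/(35254 + ((-60 + 0)*(-1/20202) + 2821*(-1/7145))) - 23220)/1130 = (1/(35254 + (-60*(-1/20202) - 2821/7145)) - 23220)*(1/1130) = (1/(35254 + (10/3367 - 2821/7145)) - 23220)*(1/1130) = (1/(35254 - 9426857/24057215) - 23220)*(1/1130) = (1/(848103630753/24057215) - 23220)*(1/1130) = (24057215/848103630753 - 23220)*(1/1130) = -19692966282027445/848103630753*1/1130 = -3938593256405489/191671420550178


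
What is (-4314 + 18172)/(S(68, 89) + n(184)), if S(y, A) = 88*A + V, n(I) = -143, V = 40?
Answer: 13858/7729 ≈ 1.7930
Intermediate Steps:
S(y, A) = 40 + 88*A (S(y, A) = 88*A + 40 = 40 + 88*A)
(-4314 + 18172)/(S(68, 89) + n(184)) = (-4314 + 18172)/((40 + 88*89) - 143) = 13858/((40 + 7832) - 143) = 13858/(7872 - 143) = 13858/7729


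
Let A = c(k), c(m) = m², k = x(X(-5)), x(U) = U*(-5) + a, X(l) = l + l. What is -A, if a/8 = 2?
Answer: -4356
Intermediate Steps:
a = 16 (a = 8*2 = 16)
X(l) = 2*l
x(U) = 16 - 5*U (x(U) = U*(-5) + 16 = -5*U + 16 = 16 - 5*U)
k = 66 (k = 16 - 10*(-5) = 16 - 5*(-10) = 16 + 50 = 66)
A = 4356 (A = 66² = 4356)
-A = -1*4356 = -4356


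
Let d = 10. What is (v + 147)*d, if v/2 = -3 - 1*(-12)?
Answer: 1650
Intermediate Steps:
v = 18 (v = 2*(-3 - 1*(-12)) = 2*(-3 + 12) = 2*9 = 18)
(v + 147)*d = (18 + 147)*10 = 165*10 = 1650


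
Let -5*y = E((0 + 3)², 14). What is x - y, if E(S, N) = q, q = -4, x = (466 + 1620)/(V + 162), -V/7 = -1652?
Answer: -18237/29315 ≈ -0.62210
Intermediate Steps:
V = 11564 (V = -7*(-1652) = 11564)
x = 1043/5863 (x = (466 + 1620)/(11564 + 162) = 2086/11726 = 2086*(1/11726) = 1043/5863 ≈ 0.17790)
E(S, N) = -4
y = ⅘ (y = -⅕*(-4) = ⅘ ≈ 0.80000)
x - y = 1043/5863 - 1*⅘ = 1043/5863 - ⅘ = -18237/29315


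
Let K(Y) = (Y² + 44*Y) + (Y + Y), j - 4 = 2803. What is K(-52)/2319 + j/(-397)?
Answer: -2128523/306881 ≈ -6.9360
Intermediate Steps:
j = 2807 (j = 4 + 2803 = 2807)
K(Y) = Y² + 46*Y (K(Y) = (Y² + 44*Y) + 2*Y = Y² + 46*Y)
K(-52)/2319 + j/(-397) = -52*(46 - 52)/2319 + 2807/(-397) = -52*(-6)*(1/2319) + 2807*(-1/397) = 312*(1/2319) - 2807/397 = 104/773 - 2807/397 = -2128523/306881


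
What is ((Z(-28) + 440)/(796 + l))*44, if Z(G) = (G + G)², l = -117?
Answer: 157344/679 ≈ 231.73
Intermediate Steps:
Z(G) = 4*G² (Z(G) = (2*G)² = 4*G²)
((Z(-28) + 440)/(796 + l))*44 = ((4*(-28)² + 440)/(796 - 117))*44 = ((4*784 + 440)/679)*44 = ((3136 + 440)*(1/679))*44 = (3576*(1/679))*44 = (3576/679)*44 = 157344/679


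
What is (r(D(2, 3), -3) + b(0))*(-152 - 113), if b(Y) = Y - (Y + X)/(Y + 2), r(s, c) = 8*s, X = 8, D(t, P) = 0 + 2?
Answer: -3180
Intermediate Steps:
D(t, P) = 2
b(Y) = Y - (8 + Y)/(2 + Y) (b(Y) = Y - (Y + 8)/(Y + 2) = Y - (8 + Y)/(2 + Y))
(r(D(2, 3), -3) + b(0))*(-152 - 113) = (8*2 + (-8 + 0 + 0**2)/(2 + 0))*(-152 - 113) = (16 + (-8 + 0 + 0)/2)*(-265) = (16 + (1/2)*(-8))*(-265) = (16 - 4)*(-265) = 12*(-265) = -3180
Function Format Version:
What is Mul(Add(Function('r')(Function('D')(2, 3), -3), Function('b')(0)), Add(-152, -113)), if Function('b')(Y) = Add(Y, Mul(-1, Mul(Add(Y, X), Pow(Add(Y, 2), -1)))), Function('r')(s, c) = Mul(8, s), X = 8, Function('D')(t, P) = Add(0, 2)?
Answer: -3180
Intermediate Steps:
Function('D')(t, P) = 2
Function('b')(Y) = Add(Y, Mul(-1, Pow(Add(2, Y), -1), Add(8, Y))) (Function('b')(Y) = Add(Y, Mul(-1, Mul(Add(Y, 8), Pow(Add(Y, 2), -1)))) = Add(Y, Mul(-1, Mul(Add(8, Y), Pow(Add(2, Y), -1)))) = Add(Y, Mul(-1, Mul(Pow(Add(2, Y), -1), Add(8, Y)))) = Add(Y, Mul(-1, Pow(Add(2, Y), -1), Add(8, Y))))
Mul(Add(Function('r')(Function('D')(2, 3), -3), Function('b')(0)), Add(-152, -113)) = Mul(Add(Mul(8, 2), Mul(Pow(Add(2, 0), -1), Add(-8, 0, Pow(0, 2)))), Add(-152, -113)) = Mul(Add(16, Mul(Pow(2, -1), Add(-8, 0, 0))), -265) = Mul(Add(16, Mul(Rational(1, 2), -8)), -265) = Mul(Add(16, -4), -265) = Mul(12, -265) = -3180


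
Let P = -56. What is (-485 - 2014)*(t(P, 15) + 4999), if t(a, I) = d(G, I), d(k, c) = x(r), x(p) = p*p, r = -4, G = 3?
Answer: -12532485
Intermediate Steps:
x(p) = p**2
d(k, c) = 16 (d(k, c) = (-4)**2 = 16)
t(a, I) = 16
(-485 - 2014)*(t(P, 15) + 4999) = (-485 - 2014)*(16 + 4999) = -2499*5015 = -12532485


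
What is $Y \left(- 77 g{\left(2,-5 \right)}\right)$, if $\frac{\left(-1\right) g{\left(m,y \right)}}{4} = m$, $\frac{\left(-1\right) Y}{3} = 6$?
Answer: $-11088$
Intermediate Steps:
$Y = -18$ ($Y = \left(-3\right) 6 = -18$)
$g{\left(m,y \right)} = - 4 m$
$Y \left(- 77 g{\left(2,-5 \right)}\right) = - 18 \left(- 77 \left(\left(-4\right) 2\right)\right) = - 18 \left(\left(-77\right) \left(-8\right)\right) = \left(-18\right) 616 = -11088$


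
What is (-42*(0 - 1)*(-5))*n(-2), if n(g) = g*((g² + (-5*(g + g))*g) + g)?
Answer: -15960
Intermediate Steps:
n(g) = g*(g - 9*g²) (n(g) = g*((g² + (-10*g)*g) + g) = g*((g² - 10*g²) + g) = g*(-9*g² + g) = g*(g - 9*g²))
(-42*(0 - 1)*(-5))*n(-2) = (-42*(0 - 1)*(-5))*((-2)²*(1 - 9*(-2))) = (-(-42)*(-5))*(4*(1 + 18)) = (-42*5)*(4*19) = -210*76 = -15960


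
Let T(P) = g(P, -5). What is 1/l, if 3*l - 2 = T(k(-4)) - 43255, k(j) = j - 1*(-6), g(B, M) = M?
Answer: -3/43258 ≈ -6.9351e-5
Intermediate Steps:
k(j) = 6 + j (k(j) = j + 6 = 6 + j)
T(P) = -5
l = -43258/3 (l = 2/3 + (-5 - 43255)/3 = 2/3 + (1/3)*(-43260) = 2/3 - 14420 = -43258/3 ≈ -14419.)
1/l = 1/(-43258/3) = -3/43258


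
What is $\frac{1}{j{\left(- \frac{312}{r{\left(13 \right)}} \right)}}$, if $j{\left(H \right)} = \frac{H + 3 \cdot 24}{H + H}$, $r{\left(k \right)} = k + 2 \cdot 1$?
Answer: $- \frac{13}{16} \approx -0.8125$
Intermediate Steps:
$r{\left(k \right)} = 2 + k$ ($r{\left(k \right)} = k + 2 = 2 + k$)
$j{\left(H \right)} = \frac{72 + H}{2 H}$ ($j{\left(H \right)} = \frac{H + 72}{2 H} = \left(72 + H\right) \frac{1}{2 H} = \frac{72 + H}{2 H}$)
$\frac{1}{j{\left(- \frac{312}{r{\left(13 \right)}} \right)}} = \frac{1}{\frac{1}{2} \frac{1}{\left(-312\right) \frac{1}{2 + 13}} \left(72 - \frac{312}{2 + 13}\right)} = \frac{1}{\frac{1}{2} \frac{1}{\left(-312\right) \frac{1}{15}} \left(72 - \frac{312}{15}\right)} = \frac{1}{\frac{1}{2} \frac{1}{\left(-312\right) \frac{1}{15}} \left(72 - \frac{104}{5}\right)} = \frac{1}{\frac{1}{2} \frac{1}{- \frac{104}{5}} \left(72 - \frac{104}{5}\right)} = \frac{1}{\frac{1}{2} \left(- \frac{5}{104}\right) \frac{256}{5}} = \frac{1}{- \frac{16}{13}} = - \frac{13}{16}$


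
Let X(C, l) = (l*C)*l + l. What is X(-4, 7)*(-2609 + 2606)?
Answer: 567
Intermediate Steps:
X(C, l) = l + C*l² (X(C, l) = (C*l)*l + l = C*l² + l = l + C*l²)
X(-4, 7)*(-2609 + 2606) = (7*(1 - 4*7))*(-2609 + 2606) = (7*(1 - 28))*(-3) = (7*(-27))*(-3) = -189*(-3) = 567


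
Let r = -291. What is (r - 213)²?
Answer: 254016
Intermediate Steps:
(r - 213)² = (-291 - 213)² = (-504)² = 254016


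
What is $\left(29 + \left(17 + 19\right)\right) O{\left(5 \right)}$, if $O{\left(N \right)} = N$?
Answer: $325$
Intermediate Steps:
$\left(29 + \left(17 + 19\right)\right) O{\left(5 \right)} = \left(29 + \left(17 + 19\right)\right) 5 = \left(29 + 36\right) 5 = 65 \cdot 5 = 325$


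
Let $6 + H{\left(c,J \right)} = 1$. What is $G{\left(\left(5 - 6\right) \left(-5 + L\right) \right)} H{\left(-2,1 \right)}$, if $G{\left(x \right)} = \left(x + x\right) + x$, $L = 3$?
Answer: $-30$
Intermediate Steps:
$H{\left(c,J \right)} = -5$ ($H{\left(c,J \right)} = -6 + 1 = -5$)
$G{\left(x \right)} = 3 x$ ($G{\left(x \right)} = 2 x + x = 3 x$)
$G{\left(\left(5 - 6\right) \left(-5 + L\right) \right)} H{\left(-2,1 \right)} = 3 \left(5 - 6\right) \left(-5 + 3\right) \left(-5\right) = 3 \left(\left(-1\right) \left(-2\right)\right) \left(-5\right) = 3 \cdot 2 \left(-5\right) = 6 \left(-5\right) = -30$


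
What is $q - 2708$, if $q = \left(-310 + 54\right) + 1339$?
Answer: $-1625$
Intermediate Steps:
$q = 1083$ ($q = -256 + 1339 = 1083$)
$q - 2708 = 1083 - 2708 = -1625$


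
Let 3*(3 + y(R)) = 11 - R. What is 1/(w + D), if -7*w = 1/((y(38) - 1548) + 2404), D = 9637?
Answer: 5908/56935395 ≈ 0.00010377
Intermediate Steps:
y(R) = ⅔ - R/3 (y(R) = -3 + (11 - R)/3 = -3 + (11/3 - R/3) = ⅔ - R/3)
w = -1/5908 (w = -1/(7*(((⅔ - ⅓*38) - 1548) + 2404)) = -1/(7*(((⅔ - 38/3) - 1548) + 2404)) = -1/(7*((-12 - 1548) + 2404)) = -1/(7*(-1560 + 2404)) = -⅐/844 = -⅐*1/844 = -1/5908 ≈ -0.00016926)
1/(w + D) = 1/(-1/5908 + 9637) = 1/(56935395/5908) = 5908/56935395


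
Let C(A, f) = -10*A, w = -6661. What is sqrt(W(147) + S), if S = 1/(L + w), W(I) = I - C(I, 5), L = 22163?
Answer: sqrt(388584525970)/15502 ≈ 40.212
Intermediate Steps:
W(I) = 11*I (W(I) = I - (-10)*I = I + 10*I = 11*I)
S = 1/15502 (S = 1/(22163 - 6661) = 1/15502 ≈ 6.4508e-5)
sqrt(W(147) + S) = sqrt(11*147 + 1/15502) = sqrt(1617 + 1/15502) = sqrt(25066735/15502) = sqrt(388584525970)/15502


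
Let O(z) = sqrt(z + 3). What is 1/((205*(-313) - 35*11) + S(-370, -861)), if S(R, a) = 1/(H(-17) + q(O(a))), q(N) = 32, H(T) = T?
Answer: -15/968249 ≈ -1.5492e-5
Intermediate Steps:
O(z) = sqrt(3 + z)
S(R, a) = 1/15 (S(R, a) = 1/(-17 + 32) = 1/15)
1/((205*(-313) - 35*11) + S(-370, -861)) = 1/((205*(-313) - 35*11) + 1/15) = 1/((-64165 - 385) + 1/15) = 1/(-64550 + 1/15) = 1/(-968249/15) = -15/968249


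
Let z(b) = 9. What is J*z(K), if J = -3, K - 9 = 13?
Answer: -27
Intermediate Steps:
K = 22 (K = 9 + 13 = 22)
J*z(K) = -3*9 = -27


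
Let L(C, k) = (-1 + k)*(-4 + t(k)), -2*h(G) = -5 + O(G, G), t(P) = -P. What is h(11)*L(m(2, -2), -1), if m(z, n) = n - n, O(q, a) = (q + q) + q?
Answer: -84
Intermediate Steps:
O(q, a) = 3*q (O(q, a) = 2*q + q = 3*q)
m(z, n) = 0
h(G) = 5/2 - 3*G/2 (h(G) = -(-5 + 3*G)/2 = 5/2 - 3*G/2)
L(C, k) = (-1 + k)*(-4 - k)
h(11)*L(m(2, -2), -1) = (5/2 - 3/2*11)*(4 - 1*(-1)² - 3*(-1)) = (5/2 - 33/2)*(4 - 1*1 + 3) = -14*(4 - 1 + 3) = -14*6 = -84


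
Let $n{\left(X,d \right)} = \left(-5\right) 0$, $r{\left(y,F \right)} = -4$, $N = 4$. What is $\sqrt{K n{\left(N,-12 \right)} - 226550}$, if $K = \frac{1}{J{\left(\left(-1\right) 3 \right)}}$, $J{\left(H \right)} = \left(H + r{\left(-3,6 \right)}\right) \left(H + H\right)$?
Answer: $5 i \sqrt{9062} \approx 475.97 i$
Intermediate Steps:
$n{\left(X,d \right)} = 0$
$J{\left(H \right)} = 2 H \left(-4 + H\right)$ ($J{\left(H \right)} = \left(H - 4\right) \left(H + H\right) = \left(-4 + H\right) 2 H = 2 H \left(-4 + H\right)$)
$K = \frac{1}{42}$ ($K = \frac{1}{2 \left(\left(-1\right) 3\right) \left(-4 - 3\right)} = \frac{1}{2 \left(-3\right) \left(-4 - 3\right)} = \frac{1}{2 \left(-3\right) \left(-7\right)} = \frac{1}{42} \approx 0.02381$)
$\sqrt{K n{\left(N,-12 \right)} - 226550} = \sqrt{\frac{1}{42} \cdot 0 - 226550} = \sqrt{0 - 226550} = \sqrt{-226550} = 5 i \sqrt{9062}$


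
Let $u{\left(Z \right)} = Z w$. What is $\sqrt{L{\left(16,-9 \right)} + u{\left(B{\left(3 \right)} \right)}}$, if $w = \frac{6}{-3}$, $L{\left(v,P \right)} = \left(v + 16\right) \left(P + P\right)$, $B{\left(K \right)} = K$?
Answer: $i \sqrt{582} \approx 24.125 i$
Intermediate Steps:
$L{\left(v,P \right)} = 2 P \left(16 + v\right)$ ($L{\left(v,P \right)} = \left(16 + v\right) 2 P = 2 P \left(16 + v\right)$)
$w = -2$ ($w = 6 \left(- \frac{1}{3}\right) = -2$)
$u{\left(Z \right)} = - 2 Z$ ($u{\left(Z \right)} = Z \left(-2\right) = - 2 Z$)
$\sqrt{L{\left(16,-9 \right)} + u{\left(B{\left(3 \right)} \right)}} = \sqrt{2 \left(-9\right) \left(16 + 16\right) - 6} = \sqrt{2 \left(-9\right) 32 - 6} = \sqrt{-576 - 6} = \sqrt{-582} = i \sqrt{582}$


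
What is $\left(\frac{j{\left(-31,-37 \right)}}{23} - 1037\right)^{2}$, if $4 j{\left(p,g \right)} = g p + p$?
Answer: $\frac{555639184}{529} \approx 1.0504 \cdot 10^{6}$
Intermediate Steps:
$j{\left(p,g \right)} = \frac{p}{4} + \frac{g p}{4}$ ($j{\left(p,g \right)} = \frac{g p + p}{4} = \frac{p + g p}{4} = \frac{p}{4} + \frac{g p}{4}$)
$\left(\frac{j{\left(-31,-37 \right)}}{23} - 1037\right)^{2} = \left(\frac{\frac{1}{4} \left(-31\right) \left(1 - 37\right)}{23} - 1037\right)^{2} = \left(\frac{1}{4} \left(-31\right) \left(-36\right) \frac{1}{23} - 1037\right)^{2} = \left(279 \cdot \frac{1}{23} - 1037\right)^{2} = \left(\frac{279}{23} - 1037\right)^{2} = \left(- \frac{23572}{23}\right)^{2} = \frac{555639184}{529}$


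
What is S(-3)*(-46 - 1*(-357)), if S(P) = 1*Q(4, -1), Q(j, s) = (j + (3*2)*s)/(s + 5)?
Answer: -311/2 ≈ -155.50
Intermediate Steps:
Q(j, s) = (j + 6*s)/(5 + s)
S(P) = -½ (S(P) = 1*((4 + 6*(-1))/(5 - 1)) = 1*((4 - 6)/4) = 1*((¼)*(-2)) = 1*(-½) = -½)
S(-3)*(-46 - 1*(-357)) = -(-46 - 1*(-357))/2 = -(-46 + 357)/2 = -½*311 = -311/2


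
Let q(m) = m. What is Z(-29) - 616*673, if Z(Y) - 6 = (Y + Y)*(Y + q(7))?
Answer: -413286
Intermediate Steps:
Z(Y) = 6 + 2*Y*(7 + Y) (Z(Y) = 6 + (Y + Y)*(Y + 7) = 6 + (2*Y)*(7 + Y) = 6 + 2*Y*(7 + Y))
Z(-29) - 616*673 = (6 + 2*(-29)² + 14*(-29)) - 616*673 = (6 + 2*841 - 406) - 414568 = (6 + 1682 - 406) - 414568 = 1282 - 414568 = -413286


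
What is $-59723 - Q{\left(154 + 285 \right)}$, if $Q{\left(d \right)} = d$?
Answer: $-60162$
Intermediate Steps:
$-59723 - Q{\left(154 + 285 \right)} = -59723 - \left(154 + 285\right) = -59723 - 439 = -60162$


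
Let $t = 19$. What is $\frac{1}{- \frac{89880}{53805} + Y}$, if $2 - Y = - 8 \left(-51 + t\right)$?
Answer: $- \frac{3587}{917090} \approx -0.0039113$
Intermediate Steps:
$Y = -254$ ($Y = 2 - - 8 \left(-51 + 19\right) = 2 - \left(-8\right) \left(-32\right) = 2 - 256 = -254$)
$\frac{1}{- \frac{89880}{53805} + Y} = \frac{1}{- \frac{89880}{53805} - 254} = \frac{1}{\left(-89880\right) \frac{1}{53805} - 254} = \frac{1}{- \frac{5992}{3587} - 254} = \frac{1}{- \frac{917090}{3587}} = - \frac{3587}{917090}$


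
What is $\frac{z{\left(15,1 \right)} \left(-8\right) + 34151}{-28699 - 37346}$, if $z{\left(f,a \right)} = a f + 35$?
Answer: $- \frac{33751}{66045} \approx -0.51103$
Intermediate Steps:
$z{\left(f,a \right)} = 35 + a f$
$\frac{z{\left(15,1 \right)} \left(-8\right) + 34151}{-28699 - 37346} = \frac{\left(35 + 1 \cdot 15\right) \left(-8\right) + 34151}{-28699 - 37346} = \frac{\left(35 + 15\right) \left(-8\right) + 34151}{-66045} = \left(50 \left(-8\right) + 34151\right) \left(- \frac{1}{66045}\right) = \left(-400 + 34151\right) \left(- \frac{1}{66045}\right) = 33751 \left(- \frac{1}{66045}\right) = - \frac{33751}{66045}$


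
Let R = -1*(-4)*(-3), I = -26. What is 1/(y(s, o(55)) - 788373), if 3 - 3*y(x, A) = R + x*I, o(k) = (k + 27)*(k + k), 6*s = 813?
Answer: -3/2361581 ≈ -1.2703e-6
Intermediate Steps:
s = 271/2 (s = (⅙)*813 = 271/2 ≈ 135.50)
o(k) = 2*k*(27 + k) (o(k) = (27 + k)*(2*k) = 2*k*(27 + k))
R = -12 (R = 4*(-3) = -12)
y(x, A) = 5 + 26*x/3 (y(x, A) = 1 - (-12 + x*(-26))/3 = 1 - (-12 - 26*x)/3 = 1 + (4 + 26*x/3) = 5 + 26*x/3)
1/(y(s, o(55)) - 788373) = 1/((5 + (26/3)*(271/2)) - 788373) = 1/((5 + 3523/3) - 788373) = 1/(3538/3 - 788373) = 1/(-2361581/3) = -3/2361581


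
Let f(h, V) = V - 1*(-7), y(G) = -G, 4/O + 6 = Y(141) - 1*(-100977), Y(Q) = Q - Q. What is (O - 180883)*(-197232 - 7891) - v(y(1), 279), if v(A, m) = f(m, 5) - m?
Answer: 3746353656003104/100971 ≈ 3.7103e+10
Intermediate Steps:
Y(Q) = 0
O = 4/100971 (O = 4/(-6 + (0 - 1*(-100977))) = 4/(-6 + (0 + 100977)) = 4/(-6 + 100977) = 4/100971 ≈ 3.9615e-5)
f(h, V) = 7 + V (f(h, V) = V + 7 = 7 + V)
v(A, m) = 12 - m (v(A, m) = (7 + 5) - m = 12 - m)
(O - 180883)*(-197232 - 7891) - v(y(1), 279) = (4/100971 - 180883)*(-197232 - 7891) - (12 - 1*279) = -18263937389/100971*(-205123) - (12 - 279) = 3746353629043847/100971 - 1*(-267) = 3746353629043847/100971 + 267 = 3746353656003104/100971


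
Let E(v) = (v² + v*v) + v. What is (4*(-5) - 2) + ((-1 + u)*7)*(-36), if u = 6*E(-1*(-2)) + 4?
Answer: -15898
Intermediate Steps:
E(v) = v + 2*v² (E(v) = (v² + v²) + v = 2*v² + v = v + 2*v²)
u = 64 (u = 6*((-1*(-2))*(1 + 2*(-1*(-2)))) + 4 = 6*(2*(1 + 2*2)) + 4 = 6*(2*(1 + 4)) + 4 = 6*(2*5) + 4 = 6*10 + 4 = 60 + 4 = 64)
(4*(-5) - 2) + ((-1 + u)*7)*(-36) = (4*(-5) - 2) + ((-1 + 64)*7)*(-36) = (-20 - 2) + (63*7)*(-36) = -22 + 441*(-36) = -22 - 15876 = -15898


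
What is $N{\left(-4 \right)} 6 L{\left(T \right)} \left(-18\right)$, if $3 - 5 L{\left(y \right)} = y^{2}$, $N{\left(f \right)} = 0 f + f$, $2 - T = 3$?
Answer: $\frac{864}{5} \approx 172.8$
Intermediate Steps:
$T = -1$ ($T = 2 - 3 = -1$)
$N{\left(f \right)} = f$ ($N{\left(f \right)} = 0 + f = f$)
$L{\left(y \right)} = \frac{3}{5} - \frac{y^{2}}{5}$
$N{\left(-4 \right)} 6 L{\left(T \right)} \left(-18\right) = - 4 \cdot 6 \left(\frac{3}{5} - \frac{\left(-1\right)^{2}}{5}\right) \left(-18\right) = - 4 \cdot 6 \left(\frac{3}{5} - \frac{1}{5}\right) \left(-18\right) = - 4 \cdot 6 \cdot \frac{2}{5} \left(-18\right) = \left(-4\right) \frac{12}{5} \left(-18\right) = \left(- \frac{48}{5}\right) \left(-18\right) = \frac{864}{5}$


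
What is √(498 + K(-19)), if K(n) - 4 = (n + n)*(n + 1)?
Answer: √1186 ≈ 34.438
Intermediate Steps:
K(n) = 4 + 2*n*(1 + n) (K(n) = 4 + (n + n)*(n + 1) = 4 + (2*n)*(1 + n) = 4 + 2*n*(1 + n))
√(498 + K(-19)) = √(498 + (4 + 2*(-19) + 2*(-19)²)) = √(498 + (4 - 38 + 2*361)) = √(498 + (4 - 38 + 722)) = √(498 + 688) = √1186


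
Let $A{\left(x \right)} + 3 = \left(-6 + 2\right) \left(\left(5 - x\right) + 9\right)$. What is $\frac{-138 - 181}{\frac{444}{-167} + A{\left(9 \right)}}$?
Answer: $\frac{53273}{4285} \approx 12.432$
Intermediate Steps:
$A{\left(x \right)} = -59 + 4 x$ ($A{\left(x \right)} = -3 + \left(-6 + 2\right) \left(\left(5 - x\right) + 9\right) = -3 - 4 \left(14 - x\right) = -3 + \left(-56 + 4 x\right) = -59 + 4 x$)
$\frac{-138 - 181}{\frac{444}{-167} + A{\left(9 \right)}} = \frac{-138 - 181}{\frac{444}{-167} + \left(-59 + 4 \cdot 9\right)} = - \frac{319}{444 \left(- \frac{1}{167}\right) + \left(-59 + 36\right)} = - \frac{319}{- \frac{444}{167} - 23} = - \frac{319}{- \frac{4285}{167}} = \left(-319\right) \left(- \frac{167}{4285}\right) = \frac{53273}{4285}$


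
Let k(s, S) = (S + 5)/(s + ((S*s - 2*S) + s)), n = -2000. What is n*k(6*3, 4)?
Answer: -180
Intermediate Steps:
k(s, S) = (5 + S)/(-2*S + 2*s + S*s) (k(s, S) = (5 + S)/(s + ((-2*S + S*s) + s)) = (5 + S)/(s + (s - 2*S + S*s)) = (5 + S)/(-2*S + 2*s + S*s))
n*k(6*3, 4) = -2000*(5 + 4)/(-2*4 + 2*(6*3) + 4*(6*3)) = -2000*9/(-8 + 2*18 + 4*18) = -2000*9/(-8 + 36 + 72) = -2000*9/100 = -180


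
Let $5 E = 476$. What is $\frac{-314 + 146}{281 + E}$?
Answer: $- \frac{280}{627} \approx -0.44657$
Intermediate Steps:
$E = \frac{476}{5}$ ($E = \frac{1}{5} \cdot 476 = \frac{476}{5} \approx 95.2$)
$\frac{-314 + 146}{281 + E} = \frac{-314 + 146}{281 + \frac{476}{5}} = - \frac{168}{\frac{1881}{5}} = \left(-168\right) \frac{5}{1881} = - \frac{280}{627}$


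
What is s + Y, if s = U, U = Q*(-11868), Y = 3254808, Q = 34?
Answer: 2851296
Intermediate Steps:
U = -403512 (U = 34*(-11868) = -403512)
s = -403512
s + Y = -403512 + 3254808 = 2851296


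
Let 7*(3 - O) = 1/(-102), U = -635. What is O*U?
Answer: -1360805/714 ≈ -1905.9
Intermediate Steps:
O = 2143/714 (O = 3 - 1/7/(-102) = 3 - 1/7*(-1/102) = 3 + 1/714 = 2143/714 ≈ 3.0014)
O*U = (2143/714)*(-635) = -1360805/714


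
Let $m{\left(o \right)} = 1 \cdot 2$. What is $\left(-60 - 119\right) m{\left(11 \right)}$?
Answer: $-358$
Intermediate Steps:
$m{\left(o \right)} = 2$
$\left(-60 - 119\right) m{\left(11 \right)} = \left(-60 - 119\right) 2 = \left(-179\right) 2 = -358$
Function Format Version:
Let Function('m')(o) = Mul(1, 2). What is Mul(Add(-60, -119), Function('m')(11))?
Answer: -358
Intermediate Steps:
Function('m')(o) = 2
Mul(Add(-60, -119), Function('m')(11)) = Mul(Add(-60, -119), 2) = Mul(-179, 2) = -358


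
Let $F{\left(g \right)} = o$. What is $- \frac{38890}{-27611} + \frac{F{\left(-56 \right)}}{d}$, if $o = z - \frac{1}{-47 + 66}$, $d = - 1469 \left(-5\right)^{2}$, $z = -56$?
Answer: $\frac{5433175093}{3853253105} \approx 1.41$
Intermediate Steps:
$d = -36725$ ($d = \left(-1469\right) 25 = -36725$)
$o = - \frac{1065}{19}$ ($o = -56 - \frac{1}{-47 + 66} = -56 - \frac{1}{19} = - \frac{1065}{19} \approx -56.053$)
$F{\left(g \right)} = - \frac{1065}{19}$
$- \frac{38890}{-27611} + \frac{F{\left(-56 \right)}}{d} = - \frac{38890}{-27611} - \frac{1065}{19 \left(-36725\right)} = \left(-38890\right) \left(- \frac{1}{27611}\right) - - \frac{213}{139555} = \frac{38890}{27611} + \frac{213}{139555} = \frac{5433175093}{3853253105}$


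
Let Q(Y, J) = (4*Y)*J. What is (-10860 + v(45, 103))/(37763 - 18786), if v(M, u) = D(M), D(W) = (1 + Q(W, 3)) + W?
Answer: -10274/18977 ≈ -0.54139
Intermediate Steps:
Q(Y, J) = 4*J*Y
D(W) = 1 + 13*W (D(W) = (1 + 4*3*W) + W = (1 + 12*W) + W = 1 + 13*W)
v(M, u) = 1 + 13*M
(-10860 + v(45, 103))/(37763 - 18786) = (-10860 + (1 + 13*45))/(37763 - 18786) = (-10860 + (1 + 585))/18977 = (-10860 + 586)*(1/18977) = -10274*1/18977 = -10274/18977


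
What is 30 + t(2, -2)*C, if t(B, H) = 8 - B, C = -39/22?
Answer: 213/11 ≈ 19.364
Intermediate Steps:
C = -39/22 (C = -39*1/22 = -39/22 ≈ -1.7727)
30 + t(2, -2)*C = 30 + (8 - 1*2)*(-39/22) = 30 + (8 - 2)*(-39/22) = 30 + 6*(-39/22) = 30 - 117/11 = 213/11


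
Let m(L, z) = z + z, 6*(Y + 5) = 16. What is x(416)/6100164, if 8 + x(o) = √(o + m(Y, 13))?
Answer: -2/1525041 + √442/6100164 ≈ 2.1350e-6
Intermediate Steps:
Y = -7/3 (Y = -5 + (⅙)*16 = -5 + 8/3 = -7/3 ≈ -2.3333)
m(L, z) = 2*z
x(o) = -8 + √(26 + o) (x(o) = -8 + √(o + 2*13) = -8 + √(o + 26) = -8 + √(26 + o))
x(416)/6100164 = (-8 + √(26 + 416))/6100164 = (-8 + √442)*(1/6100164) = -2/1525041 + √442/6100164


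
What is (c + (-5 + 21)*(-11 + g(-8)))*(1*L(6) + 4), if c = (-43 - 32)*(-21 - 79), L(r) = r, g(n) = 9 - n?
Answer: 75960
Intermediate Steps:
c = 7500 (c = -75*(-100) = 7500)
(c + (-5 + 21)*(-11 + g(-8)))*(1*L(6) + 4) = (7500 + (-5 + 21)*(-11 + (9 - 1*(-8))))*(1*6 + 4) = (7500 + 16*(-11 + (9 + 8)))*(6 + 4) = (7500 + 16*(-11 + 17))*10 = (7500 + 16*6)*10 = (7500 + 96)*10 = 7596*10 = 75960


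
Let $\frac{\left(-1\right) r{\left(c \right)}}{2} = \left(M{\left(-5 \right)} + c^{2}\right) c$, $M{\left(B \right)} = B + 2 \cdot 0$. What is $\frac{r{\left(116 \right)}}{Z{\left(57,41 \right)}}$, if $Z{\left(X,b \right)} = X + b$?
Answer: $- \frac{1560316}{49} \approx -31843.0$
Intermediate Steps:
$M{\left(B \right)} = B$ ($M{\left(B \right)} = B + 0 = B$)
$r{\left(c \right)} = - 2 c \left(-5 + c^{2}\right)$ ($r{\left(c \right)} = - 2 \left(-5 + c^{2}\right) c = - 2 c \left(-5 + c^{2}\right)$)
$\frac{r{\left(116 \right)}}{Z{\left(57,41 \right)}} = \frac{2 \cdot 116 \left(5 - 116^{2}\right)}{57 + 41} = \frac{2 \cdot 116 \left(5 - 13456\right)}{98} = 2 \cdot 116 \left(5 - 13456\right) \frac{1}{98} = 2 \cdot 116 \left(-13451\right) \frac{1}{98} = \left(-3120632\right) \frac{1}{98} = - \frac{1560316}{49}$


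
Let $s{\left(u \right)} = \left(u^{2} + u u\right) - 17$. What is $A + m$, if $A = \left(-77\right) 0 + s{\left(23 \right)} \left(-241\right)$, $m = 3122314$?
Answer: $2871433$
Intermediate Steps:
$s{\left(u \right)} = -17 + 2 u^{2}$ ($s{\left(u \right)} = \left(u^{2} + u^{2}\right) - 17 = 2 u^{2} - 17 = -17 + 2 u^{2}$)
$A = -250881$ ($A = \left(-77\right) 0 + \left(-17 + 2 \cdot 23^{2}\right) \left(-241\right) = 0 + \left(-17 + 2 \cdot 529\right) \left(-241\right) = 0 + \left(-17 + 1058\right) \left(-241\right) = 0 + 1041 \left(-241\right) = 0 - 250881 = -250881$)
$A + m = -250881 + 3122314 = 2871433$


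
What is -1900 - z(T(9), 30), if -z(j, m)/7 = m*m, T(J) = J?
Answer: 4400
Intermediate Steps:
z(j, m) = -7*m**2 (z(j, m) = -7*m*m = -7*m**2)
-1900 - z(T(9), 30) = -1900 - (-7)*30**2 = -1900 - (-7)*900 = -1900 - 1*(-6300) = -1900 + 6300 = 4400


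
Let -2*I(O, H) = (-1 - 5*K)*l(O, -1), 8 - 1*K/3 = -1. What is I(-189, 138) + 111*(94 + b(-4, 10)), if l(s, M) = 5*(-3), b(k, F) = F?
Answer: 10524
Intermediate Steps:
K = 27 (K = 24 - 3*(-1) = 24 + 3 = 27)
l(s, M) = -15
I(O, H) = -1020 (I(O, H) = -(-1 - 5*27)*(-15)/2 = -(-1 - 135)*(-15)/2 = -(-68)*(-15) = -1/2*2040 = -1020)
I(-189, 138) + 111*(94 + b(-4, 10)) = -1020 + 111*(94 + 10) = -1020 + 111*104 = -1020 + 11544 = 10524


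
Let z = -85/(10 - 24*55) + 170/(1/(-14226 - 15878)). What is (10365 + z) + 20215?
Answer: -1332820183/262 ≈ -5.0871e+6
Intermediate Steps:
z = -1340832143/262 (z = -85/(10 - 1320) + 170/(1/(-30104)) = -85/(-1310) + 170/(-1/30104) = -85*(-1/1310) + 170*(-30104) = 17/262 - 5117680 = -1340832143/262 ≈ -5.1177e+6)
(10365 + z) + 20215 = (10365 - 1340832143/262) + 20215 = -1338116513/262 + 20215 = -1332820183/262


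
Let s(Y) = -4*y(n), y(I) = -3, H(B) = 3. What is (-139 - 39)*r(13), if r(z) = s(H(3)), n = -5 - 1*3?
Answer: -2136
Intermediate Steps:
n = -8 (n = -5 - 3 = -8)
s(Y) = 12 (s(Y) = -4*(-3) = 12)
r(z) = 12
(-139 - 39)*r(13) = (-139 - 39)*12 = -178*12 = -2136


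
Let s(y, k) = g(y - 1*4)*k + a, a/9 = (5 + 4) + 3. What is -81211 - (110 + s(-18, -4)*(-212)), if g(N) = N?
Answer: -39769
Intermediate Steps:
a = 108 (a = 9*((5 + 4) + 3) = 9*(9 + 3) = 9*12 = 108)
s(y, k) = 108 + k*(-4 + y) (s(y, k) = (y - 1*4)*k + 108 = (y - 4)*k + 108 = (-4 + y)*k + 108 = k*(-4 + y) + 108 = 108 + k*(-4 + y))
-81211 - (110 + s(-18, -4)*(-212)) = -81211 - (110 + (108 - 4*(-4 - 18))*(-212)) = -81211 - (110 + (108 - 4*(-22))*(-212)) = -81211 - (110 + (108 + 88)*(-212)) = -81211 - (110 + 196*(-212)) = -81211 - (110 - 41552) = -81211 - 1*(-41442) = -81211 + 41442 = -39769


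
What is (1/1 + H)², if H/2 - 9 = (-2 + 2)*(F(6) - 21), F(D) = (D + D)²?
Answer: 361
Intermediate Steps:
F(D) = 4*D² (F(D) = (2*D)² = 4*D²)
H = 18 (H = 18 + 2*((-2 + 2)*(4*6² - 21)) = 18 + 2*(0*(4*36 - 21)) = 18 + 2*(0*(144 - 21)) = 18 + 2*(0*123) = 18 + 2*0 = 18 + 0 = 18)
(1/1 + H)² = (1/1 + 18)² = (1 + 18)² = 19² = 361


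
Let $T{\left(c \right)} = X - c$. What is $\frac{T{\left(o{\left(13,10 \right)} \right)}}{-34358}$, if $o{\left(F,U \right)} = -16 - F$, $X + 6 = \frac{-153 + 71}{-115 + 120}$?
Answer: $- \frac{33}{171790} \approx -0.0001921$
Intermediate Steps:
$X = - \frac{112}{5}$ ($X = -6 + \frac{-153 + 71}{-115 + 120} = -6 - \frac{82}{5} = - \frac{112}{5} \approx -22.4$)
$T{\left(c \right)} = - \frac{112}{5} - c$
$\frac{T{\left(o{\left(13,10 \right)} \right)}}{-34358} = \frac{- \frac{112}{5} - \left(-16 - 13\right)}{-34358} = \left(- \frac{112}{5} - \left(-16 - 13\right)\right) \left(- \frac{1}{34358}\right) = \left(- \frac{112}{5} - -29\right) \left(- \frac{1}{34358}\right) = \left(- \frac{112}{5} + 29\right) \left(- \frac{1}{34358}\right) = \frac{33}{5} \left(- \frac{1}{34358}\right) = - \frac{33}{171790}$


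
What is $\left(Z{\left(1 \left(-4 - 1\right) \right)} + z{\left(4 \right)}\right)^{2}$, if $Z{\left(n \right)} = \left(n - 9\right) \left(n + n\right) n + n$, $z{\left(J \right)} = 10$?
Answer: $483025$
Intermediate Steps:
$Z{\left(n \right)} = n + 2 n^{2} \left(-9 + n\right)$ ($Z{\left(n \right)} = \left(-9 + n\right) 2 n n + n = 2 n \left(-9 + n\right) n + n = 2 n^{2} \left(-9 + n\right) + n = n + 2 n^{2} \left(-9 + n\right)$)
$\left(Z{\left(1 \left(-4 - 1\right) \right)} + z{\left(4 \right)}\right)^{2} = \left(1 \left(-4 - 1\right) \left(1 - 18 \cdot 1 \left(-4 - 1\right) + 2 \left(1 \left(-4 - 1\right)\right)^{2}\right) + 10\right)^{2} = \left(1 \left(-5\right) \left(1 - 18 \cdot 1 \left(-5\right) + 2 \left(1 \left(-5\right)\right)^{2}\right) + 10\right)^{2} = \left(- 5 \left(1 - -90 + 2 \left(-5\right)^{2}\right) + 10\right)^{2} = \left(- 5 \left(1 + 90 + 2 \cdot 25\right) + 10\right)^{2} = \left(- 5 \left(1 + 90 + 50\right) + 10\right)^{2} = \left(\left(-5\right) 141 + 10\right)^{2} = \left(-705 + 10\right)^{2} = \left(-695\right)^{2} = 483025$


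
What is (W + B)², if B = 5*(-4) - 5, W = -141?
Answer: 27556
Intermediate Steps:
B = -25 (B = -20 - 5 = -25)
(W + B)² = (-141 - 25)² = (-166)² = 27556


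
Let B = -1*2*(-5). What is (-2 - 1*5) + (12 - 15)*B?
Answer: -37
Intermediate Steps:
B = 10 (B = -2*(-5) = 10)
(-2 - 1*5) + (12 - 15)*B = (-2 - 1*5) + (12 - 15)*10 = (-2 - 5) - 3*10 = -7 - 30 = -37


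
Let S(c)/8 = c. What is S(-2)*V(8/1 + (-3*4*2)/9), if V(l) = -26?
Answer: 416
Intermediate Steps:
S(c) = 8*c
S(-2)*V(8/1 + (-3*4*2)/9) = (8*(-2))*(-26) = -16*(-26) = 416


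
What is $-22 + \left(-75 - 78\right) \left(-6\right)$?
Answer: $896$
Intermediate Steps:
$-22 + \left(-75 - 78\right) \left(-6\right) = -22 - -918 = -22 + 918 = 896$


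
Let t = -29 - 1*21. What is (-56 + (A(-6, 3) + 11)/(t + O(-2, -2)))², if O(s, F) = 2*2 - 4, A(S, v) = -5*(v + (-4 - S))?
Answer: 1940449/625 ≈ 3104.7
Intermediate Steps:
A(S, v) = 20 - 5*v + 5*S (A(S, v) = -5*(-4 + v - S) = 20 - 5*v + 5*S)
O(s, F) = 0 (O(s, F) = 4 - 4 = 0)
t = -50 (t = -29 - 21 = -50)
(-56 + (A(-6, 3) + 11)/(t + O(-2, -2)))² = (-56 + ((20 - 5*3 + 5*(-6)) + 11)/(-50 + 0))² = (-56 + ((20 - 15 - 30) + 11)/(-50))² = (-56 + (-25 + 11)*(-1/50))² = (-56 - 14*(-1/50))² = (-56 + 7/25)² = (-1393/25)² = 1940449/625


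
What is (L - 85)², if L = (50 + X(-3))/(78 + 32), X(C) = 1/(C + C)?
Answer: 3113751601/435600 ≈ 7148.2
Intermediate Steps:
X(C) = 1/(2*C)
L = 299/660 (L = (50 + (½)/(-3))/(78 + 32) = (50 + (½)*(-⅓))/110 = (50 - ⅙)*(1/110) = (299/6)*(1/110) = 299/660 ≈ 0.45303)
(L - 85)² = (299/660 - 85)² = (-55801/660)² = 3113751601/435600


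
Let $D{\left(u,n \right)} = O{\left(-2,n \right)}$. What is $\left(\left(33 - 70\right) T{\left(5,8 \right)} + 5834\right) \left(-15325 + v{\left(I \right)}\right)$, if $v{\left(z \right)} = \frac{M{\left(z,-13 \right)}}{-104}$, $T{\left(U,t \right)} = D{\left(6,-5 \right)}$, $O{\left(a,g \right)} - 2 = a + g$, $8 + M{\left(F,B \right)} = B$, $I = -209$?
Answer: $- \frac{737919677}{8} \approx -9.224 \cdot 10^{7}$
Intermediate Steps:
$M{\left(F,B \right)} = -8 + B$
$O{\left(a,g \right)} = 2 + a + g$ ($O{\left(a,g \right)} = 2 + \left(a + g\right) = 2 + a + g$)
$D{\left(u,n \right)} = n$ ($D{\left(u,n \right)} = 2 - 2 + n = n$)
$T{\left(U,t \right)} = -5$
$v{\left(z \right)} = \frac{21}{104}$ ($v{\left(z \right)} = \frac{-8 - 13}{-104} = \left(-21\right) \left(- \frac{1}{104}\right) = \frac{21}{104}$)
$\left(\left(33 - 70\right) T{\left(5,8 \right)} + 5834\right) \left(-15325 + v{\left(I \right)}\right) = \left(\left(33 - 70\right) \left(-5\right) + 5834\right) \left(-15325 + \frac{21}{104}\right) = \left(\left(-37\right) \left(-5\right) + 5834\right) \left(- \frac{1593779}{104}\right) = \left(185 + 5834\right) \left(- \frac{1593779}{104}\right) = 6019 \left(- \frac{1593779}{104}\right) = - \frac{737919677}{8}$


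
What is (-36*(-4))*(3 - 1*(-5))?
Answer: 1152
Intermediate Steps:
(-36*(-4))*(3 - 1*(-5)) = (-9*(-16))*(3 + 5) = 144*8 = 1152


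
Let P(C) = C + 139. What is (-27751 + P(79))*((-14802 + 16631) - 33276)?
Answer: 865830251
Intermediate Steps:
P(C) = 139 + C
(-27751 + P(79))*((-14802 + 16631) - 33276) = (-27751 + (139 + 79))*((-14802 + 16631) - 33276) = (-27751 + 218)*(1829 - 33276) = -27533*(-31447) = 865830251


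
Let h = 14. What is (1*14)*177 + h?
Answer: 2492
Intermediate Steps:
(1*14)*177 + h = (1*14)*177 + 14 = 14*177 + 14 = 2478 + 14 = 2492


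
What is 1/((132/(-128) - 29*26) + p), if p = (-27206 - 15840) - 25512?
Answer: -32/2218017 ≈ -1.4427e-5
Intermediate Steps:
p = -68558 (p = -43046 - 25512 = -68558)
1/((132/(-128) - 29*26) + p) = 1/((132/(-128) - 29*26) - 68558) = 1/((132*(-1/128) - 754) - 68558) = 1/((-33/32 - 754) - 68558) = 1/(-24161/32 - 68558) = 1/(-2218017/32) = -32/2218017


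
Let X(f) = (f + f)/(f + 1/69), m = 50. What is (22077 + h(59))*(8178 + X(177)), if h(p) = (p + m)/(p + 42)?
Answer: 111394532670474/616807 ≈ 1.8060e+8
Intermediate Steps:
h(p) = (50 + p)/(42 + p) (h(p) = (p + 50)/(p + 42) = (50 + p)/(42 + p))
X(f) = 2*f/(1/69 + f) (X(f) = (2*f)/(f + 1/69) = (2*f)/(1/69 + f) = 2*f/(1/69 + f))
(22077 + h(59))*(8178 + X(177)) = (22077 + (50 + 59)/(42 + 59))*(8178 + 138*177/(1 + 69*177)) = (22077 + 109/101)*(8178 + 138*177/(1 + 12213)) = (22077 + (1/101)*109)*(8178 + 138*177/12214) = (22077 + 109/101)*(8178 + 138*177*(1/12214)) = 2229886*(8178 + 12213/6107)/101 = (2229886/101)*(49955259/6107) = 111394532670474/616807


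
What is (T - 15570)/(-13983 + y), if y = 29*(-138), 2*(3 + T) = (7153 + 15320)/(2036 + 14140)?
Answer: 55977247/64650080 ≈ 0.86585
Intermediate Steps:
T = -24861/10784 (T = -3 + ((7153 + 15320)/(2036 + 14140))/2 = -3 + (22473/16176)/2 = -3 + (22473*(1/16176))/2 = -3 + (1/2)*(7491/5392) = -3 + 7491/10784 = -24861/10784 ≈ -2.3054)
y = -4002
(T - 15570)/(-13983 + y) = (-24861/10784 - 15570)/(-13983 - 4002) = -167931741/10784/(-17985) = -167931741/10784*(-1/17985) = 55977247/64650080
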